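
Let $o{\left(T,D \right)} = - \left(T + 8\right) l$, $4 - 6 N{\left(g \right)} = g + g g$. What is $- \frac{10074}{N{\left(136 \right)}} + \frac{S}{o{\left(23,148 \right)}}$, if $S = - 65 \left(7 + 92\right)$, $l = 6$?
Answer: $\frac{10926147}{288734} \approx 37.842$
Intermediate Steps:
$N{\left(g \right)} = \frac{2}{3} - \frac{g}{6} - \frac{g^{2}}{6}$ ($N{\left(g \right)} = \frac{2}{3} - \frac{g + g g}{6} = \frac{2}{3} - \frac{g + g^{2}}{6} = \frac{2}{3} - \left(\frac{g}{6} + \frac{g^{2}}{6}\right) = \frac{2}{3} - \frac{g}{6} - \frac{g^{2}}{6}$)
$S = -6435$ ($S = \left(-65\right) 99 = -6435$)
$o{\left(T,D \right)} = -48 - 6 T$ ($o{\left(T,D \right)} = - \left(T + 8\right) 6 = - \left(8 + T\right) 6 = - (48 + 6 T) = -48 - 6 T$)
$- \frac{10074}{N{\left(136 \right)}} + \frac{S}{o{\left(23,148 \right)}} = - \frac{10074}{\frac{2}{3} - \frac{68}{3} - \frac{136^{2}}{6}} - \frac{6435}{-48 - 138} = - \frac{10074}{\frac{2}{3} - \frac{68}{3} - \frac{9248}{3}} - \frac{6435}{-48 - 138} = - \frac{10074}{\frac{2}{3} - \frac{68}{3} - \frac{9248}{3}} - \frac{6435}{-186} = - \frac{10074}{- \frac{9314}{3}} - - \frac{2145}{62} = \left(-10074\right) \left(- \frac{3}{9314}\right) + \frac{2145}{62} = \frac{15111}{4657} + \frac{2145}{62} = \frac{10926147}{288734}$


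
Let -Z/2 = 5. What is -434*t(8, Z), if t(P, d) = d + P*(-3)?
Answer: 14756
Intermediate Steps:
Z = -10 (Z = -2*5 = -10)
t(P, d) = d - 3*P
-434*t(8, Z) = -434*(-10 - 3*8) = -434*(-10 - 24) = -434*(-34) = 14756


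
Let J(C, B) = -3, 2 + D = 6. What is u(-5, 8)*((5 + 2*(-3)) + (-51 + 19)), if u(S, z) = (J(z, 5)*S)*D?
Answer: -1980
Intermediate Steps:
D = 4 (D = -2 + 6 = 4)
u(S, z) = -12*S (u(S, z) = -3*S*4 = -12*S)
u(-5, 8)*((5 + 2*(-3)) + (-51 + 19)) = (-12*(-5))*((5 + 2*(-3)) + (-51 + 19)) = 60*((5 - 6) - 32) = 60*(-1 - 32) = 60*(-33) = -1980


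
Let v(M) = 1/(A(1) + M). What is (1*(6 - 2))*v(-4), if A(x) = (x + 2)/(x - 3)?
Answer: -8/11 ≈ -0.72727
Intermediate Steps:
A(x) = (2 + x)/(-3 + x)
v(M) = 1/(-3/2 + M) (v(M) = 1/((2 + 1)/(-3 + 1) + M) = 1/(3/(-2) + M) = 1/(-½*3 + M) = 1/(-3/2 + M))
(1*(6 - 2))*v(-4) = (1*(6 - 2))*(2/(-3 + 2*(-4))) = (1*4)*(2/(-3 - 8)) = 4*(2/(-11)) = 4*(2*(-1/11)) = 4*(-2/11) = -8/11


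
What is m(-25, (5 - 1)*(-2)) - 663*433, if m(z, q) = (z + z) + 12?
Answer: -287117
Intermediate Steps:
m(z, q) = 12 + 2*z (m(z, q) = 2*z + 12 = 12 + 2*z)
m(-25, (5 - 1)*(-2)) - 663*433 = (12 + 2*(-25)) - 663*433 = (12 - 50) - 287079 = -38 - 287079 = -287117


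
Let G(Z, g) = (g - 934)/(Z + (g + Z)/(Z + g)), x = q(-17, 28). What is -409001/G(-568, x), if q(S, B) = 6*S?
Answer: -33129081/148 ≈ -2.2385e+5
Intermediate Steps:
x = -102 (x = 6*(-17) = -102)
G(Z, g) = (-934 + g)/(1 + Z) (G(Z, g) = (-934 + g)/(Z + (Z + g)/(Z + g)) = (-934 + g)/(Z + 1) = (-934 + g)/(1 + Z))
-409001/G(-568, x) = -409001*(1 - 568)/(-934 - 102) = -409001/(-1036/(-567)) = -409001/((-1/567*(-1036))) = -409001/148/81 = -409001*81/148 = -33129081/148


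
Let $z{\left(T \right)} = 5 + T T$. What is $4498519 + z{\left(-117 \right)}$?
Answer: $4512213$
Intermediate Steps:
$z{\left(T \right)} = 5 + T^{2}$
$4498519 + z{\left(-117 \right)} = 4498519 + \left(5 + \left(-117\right)^{2}\right) = 4498519 + \left(5 + 13689\right) = 4498519 + 13694 = 4512213$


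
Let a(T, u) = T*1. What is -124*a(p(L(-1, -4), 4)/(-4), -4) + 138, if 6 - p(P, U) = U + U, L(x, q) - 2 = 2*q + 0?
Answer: 76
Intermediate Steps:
L(x, q) = 2 + 2*q (L(x, q) = 2 + (2*q + 0) = 2 + 2*q)
p(P, U) = 6 - 2*U (p(P, U) = 6 - (U + U) = 6 - 2*U)
a(T, u) = T
-124*a(p(L(-1, -4), 4)/(-4), -4) + 138 = -124*(6 - 2*4)/(-4) + 138 = -124*(6 - 8)*(-1)/4 + 138 = -(-248)*(-1)/4 + 138 = -124*½ + 138 = -62 + 138 = 76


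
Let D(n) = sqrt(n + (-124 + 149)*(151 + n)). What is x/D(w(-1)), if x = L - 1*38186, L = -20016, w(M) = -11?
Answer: -58202*sqrt(3489)/3489 ≈ -985.34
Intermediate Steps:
D(n) = sqrt(3775 + 26*n) (D(n) = sqrt(n + 25*(151 + n)) = sqrt(n + (3775 + 25*n)) = sqrt(3775 + 26*n))
x = -58202 (x = -20016 - 1*38186 = -20016 - 38186 = -58202)
x/D(w(-1)) = -58202/sqrt(3775 + 26*(-11)) = -58202/sqrt(3775 - 286) = -58202*sqrt(3489)/3489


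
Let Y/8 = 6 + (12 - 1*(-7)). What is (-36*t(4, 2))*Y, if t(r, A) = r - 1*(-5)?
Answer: -64800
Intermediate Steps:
t(r, A) = 5 + r (t(r, A) = r + 5 = 5 + r)
Y = 200 (Y = 8*(6 + (12 - 1*(-7))) = 8*(6 + (12 + 7)) = 8*(6 + 19) = 8*25 = 200)
(-36*t(4, 2))*Y = -36*(5 + 4)*200 = -36*9*200 = -324*200 = -64800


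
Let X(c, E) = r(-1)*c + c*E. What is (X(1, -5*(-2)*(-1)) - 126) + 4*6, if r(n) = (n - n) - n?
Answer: -111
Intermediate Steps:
r(n) = -n (r(n) = 0 - n = -n)
X(c, E) = c + E*c (X(c, E) = (-1*(-1))*c + c*E = 1*c + E*c = c + E*c)
(X(1, -5*(-2)*(-1)) - 126) + 4*6 = (1*(1 - 5*(-2)*(-1)) - 126) + 4*6 = (1*(1 + 10*(-1)) - 126) + 24 = (1*(1 - 10) - 126) + 24 = (1*(-9) - 126) + 24 = (-9 - 126) + 24 = -135 + 24 = -111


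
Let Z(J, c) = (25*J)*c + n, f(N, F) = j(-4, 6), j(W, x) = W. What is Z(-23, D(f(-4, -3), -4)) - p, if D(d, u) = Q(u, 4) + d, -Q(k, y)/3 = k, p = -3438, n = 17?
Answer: -1145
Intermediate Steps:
f(N, F) = -4
Q(k, y) = -3*k
D(d, u) = d - 3*u (D(d, u) = -3*u + d = d - 3*u)
Z(J, c) = 17 + 25*J*c (Z(J, c) = (25*J)*c + 17 = 25*J*c + 17 = 17 + 25*J*c)
Z(-23, D(f(-4, -3), -4)) - p = (17 + 25*(-23)*(-4 - 3*(-4))) - 1*(-3438) = (17 + 25*(-23)*(-4 + 12)) + 3438 = (17 + 25*(-23)*8) + 3438 = (17 - 4600) + 3438 = -4583 + 3438 = -1145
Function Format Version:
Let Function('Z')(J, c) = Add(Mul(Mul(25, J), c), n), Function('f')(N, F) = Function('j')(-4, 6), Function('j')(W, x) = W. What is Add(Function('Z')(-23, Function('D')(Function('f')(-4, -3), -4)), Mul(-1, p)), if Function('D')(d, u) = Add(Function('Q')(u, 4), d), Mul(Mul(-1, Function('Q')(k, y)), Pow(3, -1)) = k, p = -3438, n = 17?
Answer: -1145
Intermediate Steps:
Function('f')(N, F) = -4
Function('Q')(k, y) = Mul(-3, k)
Function('D')(d, u) = Add(d, Mul(-3, u)) (Function('D')(d, u) = Add(Mul(-3, u), d) = Add(d, Mul(-3, u)))
Function('Z')(J, c) = Add(17, Mul(25, J, c)) (Function('Z')(J, c) = Add(Mul(Mul(25, J), c), 17) = Add(Mul(25, J, c), 17) = Add(17, Mul(25, J, c)))
Add(Function('Z')(-23, Function('D')(Function('f')(-4, -3), -4)), Mul(-1, p)) = Add(Add(17, Mul(25, -23, Add(-4, Mul(-3, -4)))), Mul(-1, -3438)) = Add(Add(17, Mul(25, -23, Add(-4, 12))), 3438) = Add(Add(17, Mul(25, -23, 8)), 3438) = Add(Add(17, -4600), 3438) = Add(-4583, 3438) = -1145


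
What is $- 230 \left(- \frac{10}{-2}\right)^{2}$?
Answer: $-5750$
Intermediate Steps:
$- 230 \left(- \frac{10}{-2}\right)^{2} = - 230 \left(\left(-10\right) \left(- \frac{1}{2}\right)\right)^{2} = - 230 \cdot 5^{2} = \left(-230\right) 25 = -5750$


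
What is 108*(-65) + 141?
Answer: -6879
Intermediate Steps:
108*(-65) + 141 = -7020 + 141 = -6879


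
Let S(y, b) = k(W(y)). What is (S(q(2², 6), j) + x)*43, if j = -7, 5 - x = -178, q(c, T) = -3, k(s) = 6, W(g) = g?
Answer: 8127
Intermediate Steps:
x = 183 (x = 5 - 1*(-178) = 5 + 178 = 183)
S(y, b) = 6
(S(q(2², 6), j) + x)*43 = (6 + 183)*43 = 189*43 = 8127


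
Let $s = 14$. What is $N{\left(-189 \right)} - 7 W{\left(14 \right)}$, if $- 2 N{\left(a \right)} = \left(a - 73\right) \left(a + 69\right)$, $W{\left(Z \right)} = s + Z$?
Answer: $-15916$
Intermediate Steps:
$W{\left(Z \right)} = 14 + Z$
$N{\left(a \right)} = - \frac{\left(-73 + a\right) \left(69 + a\right)}{2}$ ($N{\left(a \right)} = - \frac{\left(a - 73\right) \left(a + 69\right)}{2} = - \frac{\left(-73 + a\right) \left(69 + a\right)}{2}$)
$N{\left(-189 \right)} - 7 W{\left(14 \right)} = \left(\frac{5037}{2} + 2 \left(-189\right) - \frac{\left(-189\right)^{2}}{2}\right) - 7 \left(14 + 14\right) = \left(\frac{5037}{2} - 378 - \frac{35721}{2}\right) - 7 \cdot 28 = \left(\frac{5037}{2} - 378 - \frac{35721}{2}\right) - 196 = -15720 - 196 = -15916$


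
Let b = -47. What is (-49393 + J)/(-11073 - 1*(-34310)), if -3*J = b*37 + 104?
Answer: -48848/23237 ≈ -2.1022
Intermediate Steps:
J = 545 (J = -(-47*37 + 104)/3 = -(-1739 + 104)/3 = -⅓*(-1635) = 545)
(-49393 + J)/(-11073 - 1*(-34310)) = (-49393 + 545)/(-11073 - 1*(-34310)) = -48848/(-11073 + 34310) = -48848/23237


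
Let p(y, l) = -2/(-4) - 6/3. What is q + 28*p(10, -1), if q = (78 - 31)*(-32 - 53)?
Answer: -4037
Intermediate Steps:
p(y, l) = -3/2 (p(y, l) = -2*(-1/4) - 6*1/3 = 1/2 - 2 = -3/2)
q = -3995 (q = 47*(-85) = -3995)
q + 28*p(10, -1) = -3995 + 28*(-3/2) = -3995 - 42 = -4037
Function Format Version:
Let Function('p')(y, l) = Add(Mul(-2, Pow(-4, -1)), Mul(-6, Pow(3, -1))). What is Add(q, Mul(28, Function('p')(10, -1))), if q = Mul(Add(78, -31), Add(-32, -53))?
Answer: -4037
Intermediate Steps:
Function('p')(y, l) = Rational(-3, 2) (Function('p')(y, l) = Add(Mul(-2, Rational(-1, 4)), Mul(-6, Rational(1, 3))) = Add(Rational(1, 2), -2) = Rational(-3, 2))
q = -3995 (q = Mul(47, -85) = -3995)
Add(q, Mul(28, Function('p')(10, -1))) = Add(-3995, Mul(28, Rational(-3, 2))) = Add(-3995, -42) = -4037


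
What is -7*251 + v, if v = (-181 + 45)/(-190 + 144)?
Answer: -40343/23 ≈ -1754.0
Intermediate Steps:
v = 68/23 (v = -136/(-46) = -136*(-1/46) = 68/23 ≈ 2.9565)
-7*251 + v = -7*251 + 68/23 = -1757 + 68/23 = -40343/23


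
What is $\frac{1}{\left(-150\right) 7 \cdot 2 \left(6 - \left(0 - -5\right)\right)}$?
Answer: $- \frac{1}{2100} \approx -0.00047619$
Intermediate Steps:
$\frac{1}{\left(-150\right) 7 \cdot 2 \left(6 - \left(0 - -5\right)\right)} = \frac{1}{\left(-150\right) 14 \left(6 - \left(0 + 5\right)\right)} = \frac{1}{\left(-150\right) 14 \left(6 - 5\right)} = \frac{1}{\left(-150\right) 14 \cdot 1} = \frac{1}{\left(-150\right) 14} = \frac{1}{-2100} = - \frac{1}{2100}$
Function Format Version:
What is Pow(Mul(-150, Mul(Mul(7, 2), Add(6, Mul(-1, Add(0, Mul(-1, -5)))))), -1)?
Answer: Rational(-1, 2100) ≈ -0.00047619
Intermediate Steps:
Pow(Mul(-150, Mul(Mul(7, 2), Add(6, Mul(-1, Add(0, Mul(-1, -5)))))), -1) = Pow(Mul(-150, Mul(14, Add(6, Mul(-1, Add(0, 5))))), -1) = Pow(Mul(-150, Mul(14, Add(6, Mul(-1, 5)))), -1) = Pow(Mul(-150, Mul(14, Add(6, -5))), -1) = Pow(Mul(-150, Mul(14, 1)), -1) = Pow(Mul(-150, 14), -1) = Pow(-2100, -1) = Rational(-1, 2100)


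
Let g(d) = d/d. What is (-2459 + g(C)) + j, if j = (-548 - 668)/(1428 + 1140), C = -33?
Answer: -789170/321 ≈ -2458.5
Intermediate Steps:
j = -152/321 (j = -1216/2568 = -1216*1/2568 = -152/321 ≈ -0.47352)
g(d) = 1
(-2459 + g(C)) + j = (-2459 + 1) - 152/321 = -2458 - 152/321 = -789170/321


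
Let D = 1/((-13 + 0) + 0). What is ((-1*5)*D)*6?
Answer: 30/13 ≈ 2.3077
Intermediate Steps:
D = -1/13 (D = 1/(-13 + 0) = 1/(-13) = -1/13 ≈ -0.076923)
((-1*5)*D)*6 = (-1*5*(-1/13))*6 = -5*(-1/13)*6 = (5/13)*6 = 30/13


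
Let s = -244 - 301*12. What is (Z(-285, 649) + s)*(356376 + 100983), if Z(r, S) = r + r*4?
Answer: -2415312879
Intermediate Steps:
Z(r, S) = 5*r (Z(r, S) = r + 4*r = 5*r)
s = -3856 (s = -244 - 3612 = -3856)
(Z(-285, 649) + s)*(356376 + 100983) = (5*(-285) - 3856)*(356376 + 100983) = (-1425 - 3856)*457359 = -5281*457359 = -2415312879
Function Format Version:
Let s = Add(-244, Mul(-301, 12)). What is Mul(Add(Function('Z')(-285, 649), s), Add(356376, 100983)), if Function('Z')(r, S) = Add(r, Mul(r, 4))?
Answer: -2415312879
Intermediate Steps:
Function('Z')(r, S) = Mul(5, r) (Function('Z')(r, S) = Add(r, Mul(4, r)) = Mul(5, r))
s = -3856 (s = Add(-244, -3612) = -3856)
Mul(Add(Function('Z')(-285, 649), s), Add(356376, 100983)) = Mul(Add(Mul(5, -285), -3856), Add(356376, 100983)) = Mul(Add(-1425, -3856), 457359) = Mul(-5281, 457359) = -2415312879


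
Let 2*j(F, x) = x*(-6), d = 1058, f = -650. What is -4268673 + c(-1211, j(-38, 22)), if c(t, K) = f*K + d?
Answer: -4224715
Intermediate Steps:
j(F, x) = -3*x (j(F, x) = (x*(-6))/2 = (-6*x)/2 = -3*x)
c(t, K) = 1058 - 650*K (c(t, K) = -650*K + 1058 = 1058 - 650*K)
-4268673 + c(-1211, j(-38, 22)) = -4268673 + (1058 - (-1950)*22) = -4268673 + (1058 - 650*(-66)) = -4268673 + (1058 + 42900) = -4268673 + 43958 = -4224715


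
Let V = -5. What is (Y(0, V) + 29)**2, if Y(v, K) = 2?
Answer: 961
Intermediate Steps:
(Y(0, V) + 29)**2 = (2 + 29)**2 = 31**2 = 961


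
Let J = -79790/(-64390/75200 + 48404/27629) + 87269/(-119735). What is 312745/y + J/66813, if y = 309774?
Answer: -50422679143096240879/155748270627997056130 ≈ -0.32374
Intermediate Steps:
J = -6033373978763089/67726683035 (J = -79790/(-64390*1/75200 + 48404*(1/27629)) + 87269*(-1/119735) = -79790/(-137/160 + 48404/27629) - 12467/17105 = -79790/3959467/4420640 - 12467/17105 = -79790*4420640/3959467 - 12467/17105 = -352722865600/3959467 - 12467/17105 = -6033373978763089/67726683035 ≈ -89084.)
312745/y + J/66813 = 312745/309774 - 6033373978763089/67726683035/66813 = 312745*(1/309774) - 6033373978763089/67726683035*1/66813 = 312745/309774 - 6033373978763089/4525022873617455 = -50422679143096240879/155748270627997056130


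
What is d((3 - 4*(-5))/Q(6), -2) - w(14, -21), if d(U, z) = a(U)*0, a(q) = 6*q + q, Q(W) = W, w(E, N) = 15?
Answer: -15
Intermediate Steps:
a(q) = 7*q
d(U, z) = 0 (d(U, z) = (7*U)*0 = 0)
d((3 - 4*(-5))/Q(6), -2) - w(14, -21) = 0 - 1*15 = 0 - 15 = -15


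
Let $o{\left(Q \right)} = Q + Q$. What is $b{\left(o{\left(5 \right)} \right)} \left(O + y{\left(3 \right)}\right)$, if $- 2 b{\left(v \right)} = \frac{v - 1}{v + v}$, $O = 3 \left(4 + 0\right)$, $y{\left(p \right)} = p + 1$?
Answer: $- \frac{18}{5} \approx -3.6$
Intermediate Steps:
$o{\left(Q \right)} = 2 Q$
$y{\left(p \right)} = 1 + p$
$O = 12$ ($O = 3 \cdot 4 = 12$)
$b{\left(v \right)} = - \frac{-1 + v}{4 v}$ ($b{\left(v \right)} = - \frac{\left(v - 1\right) \frac{1}{v + v}}{2} = - \frac{\left(-1 + v\right) \frac{1}{2 v}}{2} = - \frac{\frac{1}{2} \frac{1}{v} \left(-1 + v\right)}{2} = - \frac{-1 + v}{4 v}$)
$b{\left(o{\left(5 \right)} \right)} \left(O + y{\left(3 \right)}\right) = \frac{1 - 2 \cdot 5}{4 \cdot 2 \cdot 5} \left(12 + \left(1 + 3\right)\right) = \frac{1 - 10}{4 \cdot 10} \left(12 + 4\right) = \frac{1}{4} \cdot \frac{1}{10} \left(1 - 10\right) 16 = \frac{1}{4} \cdot \frac{1}{10} \left(-9\right) 16 = \left(- \frac{9}{40}\right) 16 = - \frac{18}{5}$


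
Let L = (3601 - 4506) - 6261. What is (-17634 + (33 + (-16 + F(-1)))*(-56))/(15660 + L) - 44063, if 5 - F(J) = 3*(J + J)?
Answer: -187145162/4247 ≈ -44065.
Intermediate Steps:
L = -7166 (L = -905 - 6261 = -7166)
F(J) = 5 - 6*J (F(J) = 5 - 3*(J + J) = 5 - 3*2*J = 5 - 6*J)
(-17634 + (33 + (-16 + F(-1)))*(-56))/(15660 + L) - 44063 = (-17634 + (33 + (-16 + (5 - 6*(-1))))*(-56))/(15660 - 7166) - 44063 = (-17634 + (33 + (-16 + (5 + 6)))*(-56))/8494 - 44063 = (-17634 + (33 + (-16 + 11))*(-56))*(1/8494) - 44063 = (-17634 + (33 - 5)*(-56))*(1/8494) - 44063 = (-17634 + 28*(-56))*(1/8494) - 44063 = (-17634 - 1568)*(1/8494) - 44063 = -19202*1/8494 - 44063 = -9601/4247 - 44063 = -187145162/4247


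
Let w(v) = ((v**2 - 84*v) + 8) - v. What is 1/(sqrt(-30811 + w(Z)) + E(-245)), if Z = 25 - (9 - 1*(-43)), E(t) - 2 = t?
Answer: -243/86828 - I*sqrt(27779)/86828 ≈ -0.0027986 - 0.0019195*I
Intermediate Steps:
E(t) = 2 + t
Z = -27 (Z = 25 - (9 + 43) = 25 - 1*52 = 25 - 52 = -27)
w(v) = 8 + v**2 - 85*v (w(v) = (8 + v**2 - 84*v) - v = 8 + v**2 - 85*v)
1/(sqrt(-30811 + w(Z)) + E(-245)) = 1/(sqrt(-30811 + (8 + (-27)**2 - 85*(-27))) + (2 - 245)) = 1/(sqrt(-30811 + (8 + 729 + 2295)) - 243) = 1/(sqrt(-30811 + 3032) - 243) = 1/(sqrt(-27779) - 243) = 1/(I*sqrt(27779) - 243) = 1/(-243 + I*sqrt(27779))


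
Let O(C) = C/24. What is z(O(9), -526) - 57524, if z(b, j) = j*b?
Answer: -230885/4 ≈ -57721.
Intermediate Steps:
O(C) = C/24 (O(C) = C*(1/24) = C/24)
z(b, j) = b*j
z(O(9), -526) - 57524 = ((1/24)*9)*(-526) - 57524 = (3/8)*(-526) - 57524 = -789/4 - 57524 = -230885/4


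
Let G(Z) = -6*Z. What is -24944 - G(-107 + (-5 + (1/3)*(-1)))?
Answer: -25618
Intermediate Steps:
-24944 - G(-107 + (-5 + (1/3)*(-1))) = -24944 - (-6)*(-107 + (-5 + (1/3)*(-1))) = -24944 - (-6)*(-107 + (-5 + (1*(⅓))*(-1))) = -24944 - (-6)*(-107 + (-5 + (⅓)*(-1))) = -24944 - (-6)*(-107 + (-5 - ⅓)) = -24944 - (-6)*(-107 - 16/3) = -24944 - (-6)*(-337)/3 = -24944 - 1*674 = -24944 - 674 = -25618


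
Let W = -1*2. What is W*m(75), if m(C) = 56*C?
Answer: -8400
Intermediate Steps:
W = -2
W*m(75) = -112*75 = -2*4200 = -8400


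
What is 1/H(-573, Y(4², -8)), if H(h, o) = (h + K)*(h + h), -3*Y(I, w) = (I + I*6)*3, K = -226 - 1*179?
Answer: 1/1120788 ≈ 8.9223e-7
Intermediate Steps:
K = -405 (K = -226 - 179 = -405)
Y(I, w) = -7*I (Y(I, w) = -(I + I*6)*3/3 = -(I + 6*I)*3/3 = -7*I*3/3 = -7*I)
H(h, o) = 2*h*(-405 + h) (H(h, o) = (h - 405)*(h + h) = (-405 + h)*(2*h) = 2*h*(-405 + h))
1/H(-573, Y(4², -8)) = 1/(2*(-573)*(-405 - 573)) = 1/(2*(-573)*(-978)) = 1/1120788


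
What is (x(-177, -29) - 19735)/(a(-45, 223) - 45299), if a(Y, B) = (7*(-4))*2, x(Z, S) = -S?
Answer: 19706/45355 ≈ 0.43448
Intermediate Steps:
a(Y, B) = -56 (a(Y, B) = -28*2 = -56)
(x(-177, -29) - 19735)/(a(-45, 223) - 45299) = (-1*(-29) - 19735)/(-56 - 45299) = (29 - 19735)/(-45355) = -19706*(-1/45355) = 19706/45355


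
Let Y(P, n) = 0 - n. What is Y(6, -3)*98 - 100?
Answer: 194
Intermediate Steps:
Y(P, n) = -n
Y(6, -3)*98 - 100 = -1*(-3)*98 - 100 = 3*98 - 100 = 294 - 100 = 194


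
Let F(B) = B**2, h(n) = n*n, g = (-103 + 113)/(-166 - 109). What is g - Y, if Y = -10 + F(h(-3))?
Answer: -3907/55 ≈ -71.036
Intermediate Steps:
g = -2/55 (g = 10/(-275) = 10*(-1/275) = -2/55 ≈ -0.036364)
h(n) = n**2
Y = 71 (Y = -10 + ((-3)**2)**2 = -10 + 9**2 = -10 + 81 = 71)
g - Y = -2/55 - 1*71 = -2/55 - 71 = -3907/55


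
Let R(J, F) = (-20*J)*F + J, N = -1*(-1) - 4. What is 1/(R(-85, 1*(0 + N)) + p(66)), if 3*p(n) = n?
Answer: -1/5163 ≈ -0.00019369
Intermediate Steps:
N = -3 (N = 1 - 4 = -3)
p(n) = n/3
R(J, F) = J - 20*F*J (R(J, F) = -20*F*J + J = J - 20*F*J)
1/(R(-85, 1*(0 + N)) + p(66)) = 1/(-85*(1 - 20*(0 - 3)) + (⅓)*66) = 1/(-85*(1 - 20*(-3)) + 22) = 1/(-85*(1 + 60) + 22) = 1/(-85*61 + 22) = 1/(-5185 + 22) = 1/(-5163) = -1/5163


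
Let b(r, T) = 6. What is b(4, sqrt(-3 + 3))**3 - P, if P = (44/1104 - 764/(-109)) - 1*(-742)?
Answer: -16036247/30084 ≈ -533.05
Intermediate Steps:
P = 22534391/30084 (P = (44*(1/1104) - 764*(-1/109)) + 742 = (11/276 + 764/109) + 742 = 212063/30084 + 742 = 22534391/30084 ≈ 749.05)
b(4, sqrt(-3 + 3))**3 - P = 6**3 - 1*22534391/30084 = 216 - 22534391/30084 = -16036247/30084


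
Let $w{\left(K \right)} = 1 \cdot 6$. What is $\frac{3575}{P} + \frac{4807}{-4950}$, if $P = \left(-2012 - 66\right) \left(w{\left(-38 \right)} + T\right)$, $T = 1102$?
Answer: $- \frac{503884019}{518045400} \approx -0.97266$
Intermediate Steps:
$w{\left(K \right)} = 6$
$P = -2302424$ ($P = \left(-2012 - 66\right) \left(6 + 1102\right) = \left(-2078\right) 1108 = -2302424$)
$\frac{3575}{P} + \frac{4807}{-4950} = \frac{3575}{-2302424} + \frac{4807}{-4950} = 3575 \left(- \frac{1}{2302424}\right) + 4807 \left(- \frac{1}{4950}\right) = - \frac{3575}{2302424} - \frac{437}{450} = - \frac{503884019}{518045400}$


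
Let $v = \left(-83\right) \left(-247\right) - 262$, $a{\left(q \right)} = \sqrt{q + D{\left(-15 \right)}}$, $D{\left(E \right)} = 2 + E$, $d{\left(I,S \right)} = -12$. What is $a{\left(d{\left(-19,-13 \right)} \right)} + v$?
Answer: $20239 + 5 i \approx 20239.0 + 5.0 i$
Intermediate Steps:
$a{\left(q \right)} = \sqrt{-13 + q}$ ($a{\left(q \right)} = \sqrt{q + \left(2 - 15\right)} = \sqrt{q - 13} = \sqrt{-13 + q}$)
$v = 20239$ ($v = 20501 - 262 = 20239$)
$a{\left(d{\left(-19,-13 \right)} \right)} + v = \sqrt{-13 - 12} + 20239 = \sqrt{-25} + 20239 = 5 i + 20239 = 20239 + 5 i$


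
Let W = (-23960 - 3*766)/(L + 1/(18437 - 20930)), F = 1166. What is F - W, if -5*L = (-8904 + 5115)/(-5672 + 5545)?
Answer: -15276554299/4723306 ≈ -3234.3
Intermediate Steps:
L = -3789/635 (L = -(-8904 + 5115)/(5*(-5672 + 5545)) = -(-3789)/(5*(-127)) = -(-3789)*(-1)/(5*127) = -⅕*3789/127 = -3789/635 ≈ -5.9669)
W = 20783929095/4723306 (W = (-23960 - 3*766)/(-3789/635 + 1/(18437 - 20930)) = (-23960 - 2298)/(-3789/635 + 1/(-2493)) = -26258/(-3789/635 - 1/2493) = -26258/(-9446612/1583055) = -26258*(-1583055/9446612) = 20783929095/4723306 ≈ 4400.3)
F - W = 1166 - 1*20783929095/4723306 = 1166 - 20783929095/4723306 = -15276554299/4723306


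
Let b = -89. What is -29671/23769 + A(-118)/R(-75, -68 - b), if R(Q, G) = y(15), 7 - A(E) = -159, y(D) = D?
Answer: 1166863/118845 ≈ 9.8184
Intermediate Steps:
A(E) = 166 (A(E) = 7 - 1*(-159) = 7 + 159 = 166)
R(Q, G) = 15
-29671/23769 + A(-118)/R(-75, -68 - b) = -29671/23769 + 166/15 = 1166863/118845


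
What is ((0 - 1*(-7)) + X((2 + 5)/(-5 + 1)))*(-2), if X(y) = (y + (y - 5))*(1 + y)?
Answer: -107/4 ≈ -26.750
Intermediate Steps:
X(y) = (1 + y)*(-5 + 2*y) (X(y) = (y + (-5 + y))*(1 + y) = (-5 + 2*y)*(1 + y) = (1 + y)*(-5 + 2*y))
((0 - 1*(-7)) + X((2 + 5)/(-5 + 1)))*(-2) = ((0 - 1*(-7)) + (-5 - 3*(2 + 5)/(-5 + 1) + 2*((2 + 5)/(-5 + 1))²))*(-2) = ((0 + 7) + (-5 - 21/(-4) + 2*(7/(-4))²))*(-2) = (7 + (-5 - 21*(-1)/4 + 2*(7*(-¼))²))*(-2) = (7 + (-5 - 3*(-7/4) + 2*(-7/4)²))*(-2) = (7 + (-5 + 21/4 + 2*(49/16)))*(-2) = (7 + (-5 + 21/4 + 49/8))*(-2) = (7 + 51/8)*(-2) = (107/8)*(-2) = -107/4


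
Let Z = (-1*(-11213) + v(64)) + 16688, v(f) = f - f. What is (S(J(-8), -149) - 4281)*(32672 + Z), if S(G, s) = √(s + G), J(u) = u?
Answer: -259313013 + 60573*I*√157 ≈ -2.5931e+8 + 7.5898e+5*I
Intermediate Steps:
v(f) = 0
Z = 27901 (Z = (-1*(-11213) + 0) + 16688 = (11213 + 0) + 16688 = 11213 + 16688 = 27901)
S(G, s) = √(G + s)
(S(J(-8), -149) - 4281)*(32672 + Z) = (√(-8 - 149) - 4281)*(32672 + 27901) = (√(-157) - 4281)*60573 = (I*√157 - 4281)*60573 = (-4281 + I*√157)*60573 = -259313013 + 60573*I*√157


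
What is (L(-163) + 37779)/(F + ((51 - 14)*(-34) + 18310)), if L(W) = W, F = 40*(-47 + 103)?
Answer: 9404/4823 ≈ 1.9498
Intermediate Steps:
F = 2240 (F = 40*56 = 2240)
(L(-163) + 37779)/(F + ((51 - 14)*(-34) + 18310)) = (-163 + 37779)/(2240 + ((51 - 14)*(-34) + 18310)) = 37616/(2240 + (37*(-34) + 18310)) = 37616/(2240 + (-1258 + 18310)) = 37616/(2240 + 17052) = 37616/19292 = 37616*(1/19292) = 9404/4823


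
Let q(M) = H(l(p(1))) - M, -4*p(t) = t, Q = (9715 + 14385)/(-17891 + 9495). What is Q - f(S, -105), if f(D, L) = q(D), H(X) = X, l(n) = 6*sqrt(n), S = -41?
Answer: -92084/2099 - 3*I ≈ -43.87 - 3.0*I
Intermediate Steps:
Q = -6025/2099 (Q = 24100/(-8396) = 24100*(-1/8396) = -6025/2099 ≈ -2.8704)
p(t) = -t/4
q(M) = -M + 3*I (q(M) = 6*sqrt(-1/4*1) - M = 6*sqrt(-1/4) - M = 6*(I/2) - M = 3*I - M = -M + 3*I)
f(D, L) = -D + 3*I
Q - f(S, -105) = -6025/2099 - (-1*(-41) + 3*I) = -6025/2099 - (41 + 3*I) = -6025/2099 + (-41 - 3*I) = -92084/2099 - 3*I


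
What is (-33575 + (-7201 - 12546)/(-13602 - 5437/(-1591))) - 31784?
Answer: -1414033096378/21635345 ≈ -65358.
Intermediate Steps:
(-33575 + (-7201 - 12546)/(-13602 - 5437/(-1591))) - 31784 = (-33575 - 19747/(-13602 - 5437*(-1/1591))) - 31784 = (-33575 - 19747/(-13602 + 5437/1591)) - 31784 = (-33575 - 19747/(-21635345/1591)) - 31784 = (-33575 - 19747*(-1591/21635345)) - 31784 = (-33575 + 31417477/21635345) - 31784 = -726375290898/21635345 - 31784 = -1414033096378/21635345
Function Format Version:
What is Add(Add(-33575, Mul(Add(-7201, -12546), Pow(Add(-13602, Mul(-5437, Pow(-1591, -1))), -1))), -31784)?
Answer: Rational(-1414033096378, 21635345) ≈ -65358.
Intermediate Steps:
Add(Add(-33575, Mul(Add(-7201, -12546), Pow(Add(-13602, Mul(-5437, Pow(-1591, -1))), -1))), -31784) = Add(Add(-33575, Mul(-19747, Pow(Add(-13602, Mul(-5437, Rational(-1, 1591))), -1))), -31784) = Add(Add(-33575, Mul(-19747, Pow(Add(-13602, Rational(5437, 1591)), -1))), -31784) = Add(Add(-33575, Mul(-19747, Pow(Rational(-21635345, 1591), -1))), -31784) = Add(Add(-33575, Mul(-19747, Rational(-1591, 21635345))), -31784) = Add(Add(-33575, Rational(31417477, 21635345)), -31784) = Add(Rational(-726375290898, 21635345), -31784) = Rational(-1414033096378, 21635345)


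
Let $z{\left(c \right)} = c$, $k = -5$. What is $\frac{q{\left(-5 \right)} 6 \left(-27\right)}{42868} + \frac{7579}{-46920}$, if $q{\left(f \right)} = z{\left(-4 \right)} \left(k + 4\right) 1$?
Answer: $- \frac{88825183}{502841640} \approx -0.17665$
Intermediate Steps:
$q{\left(f \right)} = 4$ ($q{\left(f \right)} = - 4 \left(-5 + 4\right) 1 = \left(-4\right) \left(-1\right) 1 = 4 \cdot 1 = 4$)
$\frac{q{\left(-5 \right)} 6 \left(-27\right)}{42868} + \frac{7579}{-46920} = \frac{4 \cdot 6 \left(-27\right)}{42868} + \frac{7579}{-46920} = 24 \left(-27\right) \frac{1}{42868} + 7579 \left(- \frac{1}{46920}\right) = \left(-648\right) \frac{1}{42868} - \frac{7579}{46920} = - \frac{162}{10717} - \frac{7579}{46920} = - \frac{88825183}{502841640}$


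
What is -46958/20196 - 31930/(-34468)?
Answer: -60855629/43507233 ≈ -1.3987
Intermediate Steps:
-46958/20196 - 31930/(-34468) = -46958*1/20196 - 31930*(-1/34468) = -23479/10098 + 15965/17234 = -60855629/43507233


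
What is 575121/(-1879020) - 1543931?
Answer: -967025934247/626340 ≈ -1.5439e+6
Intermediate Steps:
575121/(-1879020) - 1543931 = 575121*(-1/1879020) - 1543931 = -191707/626340 - 1543931 = -967025934247/626340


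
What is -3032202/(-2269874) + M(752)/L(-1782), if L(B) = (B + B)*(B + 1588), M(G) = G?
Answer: 131138745205/98089200099 ≈ 1.3369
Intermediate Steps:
L(B) = 2*B*(1588 + B) (L(B) = (2*B)*(1588 + B) = 2*B*(1588 + B))
-3032202/(-2269874) + M(752)/L(-1782) = -3032202/(-2269874) + 752/((2*(-1782)*(1588 - 1782))) = -3032202*(-1/2269874) + 752/((2*(-1782)*(-194))) = 1516101/1134937 + 752/691416 = 1516101/1134937 + 752*(1/691416) = 1516101/1134937 + 94/86427 = 131138745205/98089200099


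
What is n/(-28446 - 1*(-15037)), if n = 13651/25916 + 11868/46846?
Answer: -43048447/739970140492 ≈ -5.8176e-5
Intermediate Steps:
n = 43048447/55184588 (n = 13651*(1/25916) + 11868*(1/46846) = 1241/2356 + 5934/23423 = 43048447/55184588 ≈ 0.78008)
n/(-28446 - 1*(-15037)) = 43048447/(55184588*(-28446 - 1*(-15037))) = 43048447/(55184588*(-28446 + 15037)) = (43048447/55184588)/(-13409) = (43048447/55184588)*(-1/13409) = -43048447/739970140492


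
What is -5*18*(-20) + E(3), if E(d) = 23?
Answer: 1823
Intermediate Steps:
-5*18*(-20) + E(3) = -5*18*(-20) + 23 = -90*(-20) + 23 = 1800 + 23 = 1823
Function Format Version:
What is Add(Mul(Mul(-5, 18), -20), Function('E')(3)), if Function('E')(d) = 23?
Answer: 1823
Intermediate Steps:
Add(Mul(Mul(-5, 18), -20), Function('E')(3)) = Add(Mul(Mul(-5, 18), -20), 23) = Add(Mul(-90, -20), 23) = Add(1800, 23) = 1823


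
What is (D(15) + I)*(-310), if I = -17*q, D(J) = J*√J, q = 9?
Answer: 47430 - 4650*√15 ≈ 29421.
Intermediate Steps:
D(J) = J^(3/2)
I = -153 (I = -17*9 = -153)
(D(15) + I)*(-310) = (15^(3/2) - 153)*(-310) = (15*√15 - 153)*(-310) = (-153 + 15*√15)*(-310) = 47430 - 4650*√15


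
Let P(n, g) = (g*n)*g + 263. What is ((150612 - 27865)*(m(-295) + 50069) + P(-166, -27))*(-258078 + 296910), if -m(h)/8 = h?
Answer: 249898742640384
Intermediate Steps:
m(h) = -8*h
P(n, g) = 263 + n*g² (P(n, g) = n*g² + 263 = 263 + n*g²)
((150612 - 27865)*(m(-295) + 50069) + P(-166, -27))*(-258078 + 296910) = ((150612 - 27865)*(-8*(-295) + 50069) + (263 - 166*(-27)²))*(-258078 + 296910) = (122747*(2360 + 50069) + (263 - 166*729))*38832 = (122747*52429 + (263 - 121014))*38832 = (6435502463 - 120751)*38832 = 6435381712*38832 = 249898742640384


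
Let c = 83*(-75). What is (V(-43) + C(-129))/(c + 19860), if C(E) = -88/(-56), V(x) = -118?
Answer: -163/19089 ≈ -0.0085389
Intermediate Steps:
c = -6225
C(E) = 11/7 (C(E) = -88*(-1/56) = 11/7)
(V(-43) + C(-129))/(c + 19860) = (-118 + 11/7)/(-6225 + 19860) = -815/7/13635 = -815/7*1/13635 = -163/19089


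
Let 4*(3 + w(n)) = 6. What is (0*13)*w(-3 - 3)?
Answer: 0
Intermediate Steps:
w(n) = -3/2 (w(n) = -3 + (¼)*6 = -3 + 3/2 = -3/2)
(0*13)*w(-3 - 3) = (0*13)*(-3/2) = 0*(-3/2) = 0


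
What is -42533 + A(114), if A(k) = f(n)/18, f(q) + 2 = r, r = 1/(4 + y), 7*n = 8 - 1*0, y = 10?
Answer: -1190927/28 ≈ -42533.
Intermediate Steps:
n = 8/7 (n = (8 - 1*0)/7 = (8 + 0)/7 = (1/7)*8 = 8/7 ≈ 1.1429)
r = 1/14 (r = 1/(4 + 10) = 1/14 ≈ 0.071429)
f(q) = -27/14 (f(q) = -2 + 1/14 = -27/14)
A(k) = -3/28 (A(k) = -27/14/18 = -27/14*1/18 = -3/28)
-42533 + A(114) = -42533 - 3/28 = -1190927/28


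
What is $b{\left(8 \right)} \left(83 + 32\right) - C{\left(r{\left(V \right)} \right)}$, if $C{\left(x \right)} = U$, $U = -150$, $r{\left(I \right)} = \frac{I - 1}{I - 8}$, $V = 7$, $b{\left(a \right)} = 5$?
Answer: $725$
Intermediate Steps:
$r{\left(I \right)} = \frac{-1 + I}{-8 + I}$
$C{\left(x \right)} = -150$
$b{\left(8 \right)} \left(83 + 32\right) - C{\left(r{\left(V \right)} \right)} = 5 \left(83 + 32\right) - -150 = 5 \cdot 115 + 150 = 575 + 150 = 725$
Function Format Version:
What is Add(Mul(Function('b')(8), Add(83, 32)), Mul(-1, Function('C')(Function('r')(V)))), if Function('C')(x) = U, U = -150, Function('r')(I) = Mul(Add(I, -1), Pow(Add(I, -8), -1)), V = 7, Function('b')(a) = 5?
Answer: 725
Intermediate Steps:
Function('r')(I) = Mul(Pow(Add(-8, I), -1), Add(-1, I)) (Function('r')(I) = Mul(Add(-1, I), Pow(Add(-8, I), -1)) = Mul(Pow(Add(-8, I), -1), Add(-1, I)))
Function('C')(x) = -150
Add(Mul(Function('b')(8), Add(83, 32)), Mul(-1, Function('C')(Function('r')(V)))) = Add(Mul(5, Add(83, 32)), Mul(-1, -150)) = Add(Mul(5, 115), 150) = Add(575, 150) = 725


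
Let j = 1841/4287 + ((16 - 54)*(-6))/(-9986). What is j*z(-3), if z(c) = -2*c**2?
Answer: -52220370/7134997 ≈ -7.3189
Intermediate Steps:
j = 8703395/21404991 (j = 1841*(1/4287) - 38*(-6)*(-1/9986) = 1841/4287 + 228*(-1/9986) = 1841/4287 - 114/4993 = 8703395/21404991 ≈ 0.40661)
j*z(-3) = 8703395*(-2*(-3)**2)/21404991 = 8703395*(-2*9)/21404991 = (8703395/21404991)*(-18) = -52220370/7134997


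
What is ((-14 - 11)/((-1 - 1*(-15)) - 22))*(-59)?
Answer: -1475/8 ≈ -184.38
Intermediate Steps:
((-14 - 11)/((-1 - 1*(-15)) - 22))*(-59) = -25/((-1 + 15) - 22)*(-59) = -25/(14 - 22)*(-59) = -25/(-8)*(-59) = -25*(-⅛)*(-59) = (25/8)*(-59) = -1475/8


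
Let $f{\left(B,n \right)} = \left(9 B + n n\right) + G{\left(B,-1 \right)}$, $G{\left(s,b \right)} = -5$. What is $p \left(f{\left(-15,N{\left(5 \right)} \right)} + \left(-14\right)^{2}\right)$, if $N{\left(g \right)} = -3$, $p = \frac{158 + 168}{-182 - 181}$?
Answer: $- \frac{21190}{363} \approx -58.375$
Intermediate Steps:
$p = - \frac{326}{363}$ ($p = \frac{326}{-363} = 326 \left(- \frac{1}{363}\right) = - \frac{326}{363} \approx -0.89807$)
$f{\left(B,n \right)} = -5 + n^{2} + 9 B$ ($f{\left(B,n \right)} = \left(9 B + n n\right) - 5 = \left(9 B + n^{2}\right) - 5 = \left(n^{2} + 9 B\right) - 5 = -5 + n^{2} + 9 B$)
$p \left(f{\left(-15,N{\left(5 \right)} \right)} + \left(-14\right)^{2}\right) = - \frac{326 \left(\left(-5 + \left(-3\right)^{2} + 9 \left(-15\right)\right) + \left(-14\right)^{2}\right)}{363} = - \frac{326 \left(\left(-5 + 9 - 135\right) + 196\right)}{363} = - \frac{326 \left(-131 + 196\right)}{363} = \left(- \frac{326}{363}\right) 65 = - \frac{21190}{363}$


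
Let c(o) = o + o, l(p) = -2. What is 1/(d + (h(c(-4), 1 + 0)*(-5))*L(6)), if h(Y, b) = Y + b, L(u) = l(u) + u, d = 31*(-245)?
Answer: -1/7455 ≈ -0.00013414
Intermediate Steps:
d = -7595
c(o) = 2*o
L(u) = -2 + u
1/(d + (h(c(-4), 1 + 0)*(-5))*L(6)) = 1/(-7595 + ((2*(-4) + (1 + 0))*(-5))*(-2 + 6)) = 1/(-7595 + ((-8 + 1)*(-5))*4) = 1/(-7595 - 7*(-5)*4) = 1/(-7595 + 35*4) = 1/(-7595 + 140) = 1/(-7455) = -1/7455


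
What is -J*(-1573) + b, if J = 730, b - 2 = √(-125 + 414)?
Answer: 1148309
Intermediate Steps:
b = 19 (b = 2 + √(-125 + 414) = 2 + √289 = 2 + 17 = 19)
-J*(-1573) + b = -1*730*(-1573) + 19 = -730*(-1573) + 19 = 1148290 + 19 = 1148309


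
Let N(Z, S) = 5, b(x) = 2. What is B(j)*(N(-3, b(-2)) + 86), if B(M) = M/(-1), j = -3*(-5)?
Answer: -1365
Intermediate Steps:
j = 15
B(M) = -M (B(M) = M*(-1) = -M)
B(j)*(N(-3, b(-2)) + 86) = (-1*15)*(5 + 86) = -15*91 = -1365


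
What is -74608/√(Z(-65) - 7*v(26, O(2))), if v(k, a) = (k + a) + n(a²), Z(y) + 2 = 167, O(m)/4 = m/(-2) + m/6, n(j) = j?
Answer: 223824*I*√433/433 ≈ 10756.0*I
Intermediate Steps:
O(m) = -4*m/3 (O(m) = 4*(m/(-2) + m/6) = 4*(m*(-½) + m*(⅙)) = 4*(-m/2 + m/6) = 4*(-m/3) = -4*m/3)
Z(y) = 165 (Z(y) = -2 + 167 = 165)
v(k, a) = a + k + a² (v(k, a) = (k + a) + a² = (a + k) + a² = a + k + a²)
-74608/√(Z(-65) - 7*v(26, O(2))) = -74608/√(165 - 7*(-4/3*2 + 26 + (-4/3*2)²)) = -74608/√(165 - 7*(-8/3 + 26 + (-8/3)²)) = -74608/√(165 - 7*(-8/3 + 26 + 64/9)) = -74608/√(165 - 7*274/9) = -74608/√(165 - 1918/9) = -74608*(-3*I*√433/433) = -(-223824)*I*√433/433 = 223824*I*√433/433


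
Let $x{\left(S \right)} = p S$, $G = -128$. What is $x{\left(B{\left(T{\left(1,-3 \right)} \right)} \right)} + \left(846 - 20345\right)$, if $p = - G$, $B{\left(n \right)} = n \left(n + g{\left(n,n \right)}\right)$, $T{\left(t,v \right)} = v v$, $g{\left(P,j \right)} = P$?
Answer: $1237$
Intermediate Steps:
$T{\left(t,v \right)} = v^{2}$
$B{\left(n \right)} = 2 n^{2}$ ($B{\left(n \right)} = n \left(n + n\right) = n 2 n = 2 n^{2}$)
$p = 128$ ($p = \left(-1\right) \left(-128\right) = 128$)
$x{\left(S \right)} = 128 S$
$x{\left(B{\left(T{\left(1,-3 \right)} \right)} \right)} + \left(846 - 20345\right) = 128 \cdot 2 \left(\left(-3\right)^{2}\right)^{2} + \left(846 - 20345\right) = 128 \cdot 2 \cdot 9^{2} - 19499 = 128 \cdot 2 \cdot 81 - 19499 = 128 \cdot 162 - 19499 = 20736 - 19499 = 1237$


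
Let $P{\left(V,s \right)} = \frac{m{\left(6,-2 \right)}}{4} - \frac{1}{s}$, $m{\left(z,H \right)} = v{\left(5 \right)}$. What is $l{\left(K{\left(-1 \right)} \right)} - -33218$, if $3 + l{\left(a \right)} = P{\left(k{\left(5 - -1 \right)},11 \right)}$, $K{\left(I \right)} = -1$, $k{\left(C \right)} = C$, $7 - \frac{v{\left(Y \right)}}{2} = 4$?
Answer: $\frac{730761}{22} \approx 33216.0$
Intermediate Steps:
$v{\left(Y \right)} = 6$ ($v{\left(Y \right)} = 14 - 8 = 6$)
$m{\left(z,H \right)} = 6$
$P{\left(V,s \right)} = \frac{3}{2} - \frac{1}{s}$ ($P{\left(V,s \right)} = \frac{6}{4} - \frac{1}{s} = 6 \cdot \frac{1}{4} - \frac{1}{s} = \frac{3}{2} - \frac{1}{s}$)
$l{\left(a \right)} = - \frac{35}{22}$ ($l{\left(a \right)} = -3 + \left(\frac{3}{2} - \frac{1}{11}\right) = -3 + \frac{31}{22} = - \frac{35}{22}$)
$l{\left(K{\left(-1 \right)} \right)} - -33218 = - \frac{35}{22} - -33218 = - \frac{35}{22} + 33218 = \frac{730761}{22}$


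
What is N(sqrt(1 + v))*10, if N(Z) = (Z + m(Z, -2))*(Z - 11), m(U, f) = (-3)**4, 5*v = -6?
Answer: -8912 + 140*I*sqrt(5) ≈ -8912.0 + 313.05*I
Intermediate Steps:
v = -6/5 (v = (1/5)*(-6) = -6/5 ≈ -1.2000)
m(U, f) = 81
N(Z) = (-11 + Z)*(81 + Z) (N(Z) = (Z + 81)*(Z - 11) = (81 + Z)*(-11 + Z) = (-11 + Z)*(81 + Z))
N(sqrt(1 + v))*10 = (-891 + (sqrt(1 - 6/5))**2 + 70*sqrt(1 - 6/5))*10 = (-891 + (sqrt(-1/5))**2 + 70*sqrt(-1/5))*10 = (-891 + (I*sqrt(5)/5)**2 + 70*(I*sqrt(5)/5))*10 = (-891 - 1/5 + 14*I*sqrt(5))*10 = (-4456/5 + 14*I*sqrt(5))*10 = -8912 + 140*I*sqrt(5)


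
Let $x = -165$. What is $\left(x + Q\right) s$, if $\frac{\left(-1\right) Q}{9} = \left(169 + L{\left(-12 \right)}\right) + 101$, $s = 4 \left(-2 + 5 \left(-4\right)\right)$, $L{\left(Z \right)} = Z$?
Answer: $218856$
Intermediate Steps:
$s = -88$ ($s = 4 \left(-2 - 20\right) = 4 \left(-22\right) = -88$)
$Q = -2322$ ($Q = - 9 \left(\left(169 - 12\right) + 101\right) = - 9 \left(157 + 101\right) = \left(-9\right) 258 = -2322$)
$\left(x + Q\right) s = \left(-165 - 2322\right) \left(-88\right) = \left(-2487\right) \left(-88\right) = 218856$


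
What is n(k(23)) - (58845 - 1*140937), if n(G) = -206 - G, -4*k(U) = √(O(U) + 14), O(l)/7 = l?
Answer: 81886 + 5*√7/4 ≈ 81889.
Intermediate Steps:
O(l) = 7*l
k(U) = -√(14 + 7*U)/4 (k(U) = -√(7*U + 14)/4 = -√(14 + 7*U)/4)
n(k(23)) - (58845 - 1*140937) = (-206 - (-1)*√(14 + 7*23)/4) - (58845 - 1*140937) = (-206 - (-1)*√(14 + 161)/4) - (58845 - 140937) = (-206 - (-1)*√175/4) - 1*(-82092) = (-206 - (-1)*5*√7/4) + 82092 = (-206 - (-5)*√7/4) + 82092 = (-206 + 5*√7/4) + 82092 = 81886 + 5*√7/4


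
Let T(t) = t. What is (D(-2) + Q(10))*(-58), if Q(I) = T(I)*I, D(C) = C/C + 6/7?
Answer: -41354/7 ≈ -5907.7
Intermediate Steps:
D(C) = 13/7 (D(C) = 1 + 6*(⅐) = 1 + 6/7 = 13/7)
Q(I) = I² (Q(I) = I*I = I²)
(D(-2) + Q(10))*(-58) = (13/7 + 10²)*(-58) = (13/7 + 100)*(-58) = (713/7)*(-58) = -41354/7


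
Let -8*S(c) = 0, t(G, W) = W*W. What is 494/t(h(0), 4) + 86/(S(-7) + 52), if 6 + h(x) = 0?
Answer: 3383/104 ≈ 32.529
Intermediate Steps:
h(x) = -6 (h(x) = -6 + 0 = -6)
t(G, W) = W**2
S(c) = 0 (S(c) = -1/8*0 = 0)
494/t(h(0), 4) + 86/(S(-7) + 52) = 494/(4**2) + 86/(0 + 52) = 494/16 + 86/52 = 494*(1/16) + 86*(1/52) = 247/8 + 43/26 = 3383/104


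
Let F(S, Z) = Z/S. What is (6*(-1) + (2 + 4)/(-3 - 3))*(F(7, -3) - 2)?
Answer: 17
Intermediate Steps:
(6*(-1) + (2 + 4)/(-3 - 3))*(F(7, -3) - 2) = (6*(-1) + (2 + 4)/(-3 - 3))*(-3/7 - 2) = (-6 + 6/(-6))*(-3*⅐ - 2) = (-6 + 6*(-⅙))*(-3/7 - 2) = (-6 - 1)*(-17/7) = -7*(-17/7) = 17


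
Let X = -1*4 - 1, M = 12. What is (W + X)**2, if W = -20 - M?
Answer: 1369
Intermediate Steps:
X = -5 (X = -4 - 1 = -5)
W = -32 (W = -20 - 1*12 = -20 - 12 = -32)
(W + X)**2 = (-32 - 5)**2 = (-37)**2 = 1369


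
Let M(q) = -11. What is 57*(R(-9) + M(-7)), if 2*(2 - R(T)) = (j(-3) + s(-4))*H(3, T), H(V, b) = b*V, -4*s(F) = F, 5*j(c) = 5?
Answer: 1026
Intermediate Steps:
j(c) = 1 (j(c) = (⅕)*5 = 1)
s(F) = -F/4
H(V, b) = V*b
R(T) = 2 - 3*T (R(T) = 2 - (1 - ¼*(-4))*3*T/2 = 2 - (1 + 1)*3*T/2 = 2 - 3*T)
57*(R(-9) + M(-7)) = 57*((2 - 3*(-9)) - 11) = 57*((2 + 27) - 11) = 57*(29 - 11) = 57*18 = 1026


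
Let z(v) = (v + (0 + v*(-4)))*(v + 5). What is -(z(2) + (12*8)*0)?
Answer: 42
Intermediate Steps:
z(v) = -3*v*(5 + v) (z(v) = (v + (0 - 4*v))*(5 + v) = (v - 4*v)*(5 + v) = (-3*v)*(5 + v) = -3*v*(5 + v))
-(z(2) + (12*8)*0) = -(-3*2*(5 + 2) + (12*8)*0) = -(-3*2*7 + 96*0) = -(-42 + 0) = -1*(-42) = 42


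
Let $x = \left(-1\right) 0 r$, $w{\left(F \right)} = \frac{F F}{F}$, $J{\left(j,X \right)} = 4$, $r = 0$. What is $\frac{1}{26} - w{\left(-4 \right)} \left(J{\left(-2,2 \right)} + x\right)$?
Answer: $\frac{417}{26} \approx 16.038$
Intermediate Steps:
$w{\left(F \right)} = F$ ($w{\left(F \right)} = \frac{F^{2}}{F} = F$)
$x = 0$ ($x = \left(-1\right) 0 \cdot 0 = 0 \cdot 0 = 0$)
$\frac{1}{26} - w{\left(-4 \right)} \left(J{\left(-2,2 \right)} + x\right) = \frac{1}{26} - - 4 \left(4 + 0\right) = \frac{1}{26} - \left(-4\right) 4 = \frac{1}{26} - -16 = \frac{1}{26} + 16 = \frac{417}{26}$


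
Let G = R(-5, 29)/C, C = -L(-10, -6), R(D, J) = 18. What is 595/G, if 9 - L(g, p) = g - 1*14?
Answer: -6545/6 ≈ -1090.8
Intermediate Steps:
L(g, p) = 23 - g (L(g, p) = 9 - (g - 1*14) = 9 - (g - 14) = 9 - (-14 + g) = 9 + (14 - g) = 23 - g)
C = -33 (C = -(23 - 1*(-10)) = -(23 + 10) = -1*33 = -33)
G = -6/11 (G = 18/(-33) = 18*(-1/33) = -6/11 ≈ -0.54545)
595/G = 595/(-6/11) = 595*(-11/6) = -6545/6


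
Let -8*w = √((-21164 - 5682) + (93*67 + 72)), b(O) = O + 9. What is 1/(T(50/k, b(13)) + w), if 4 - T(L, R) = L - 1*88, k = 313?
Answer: 575839872/54897858191 + 783752*I*√20543/54897858191 ≈ 0.010489 + 0.0020462*I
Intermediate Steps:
b(O) = 9 + O
T(L, R) = 92 - L (T(L, R) = 4 - (L - 1*88) = 4 - (L - 88) = 4 - (-88 + L) = 4 + (88 - L) = 92 - L)
w = -I*√20543/8 (w = -√((-21164 - 5682) + (93*67 + 72))/8 = -√(-26846 + (6231 + 72))/8 = -√(-26846 + 6303)/8 = -I*√20543/8 ≈ -17.916*I)
1/(T(50/k, b(13)) + w) = 1/((92 - 50/313) - I*√20543/8) = 1/(28746/313 - I*√20543/8)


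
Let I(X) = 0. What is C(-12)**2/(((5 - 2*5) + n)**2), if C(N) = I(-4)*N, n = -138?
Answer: 0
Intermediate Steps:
C(N) = 0 (C(N) = 0*N = 0)
C(-12)**2/(((5 - 2*5) + n)**2) = 0**2/(((5 - 2*5) - 138)**2) = 0/(((5 - 10) - 138)**2) = 0/((-5 - 138)**2) = 0/((-143)**2) = 0/20449 = 0*(1/20449) = 0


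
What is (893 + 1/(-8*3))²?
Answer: 459287761/576 ≈ 7.9738e+5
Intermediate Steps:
(893 + 1/(-8*3))² = (893 + 1/(-24))² = (893 - 1/24)² = (21431/24)² = 459287761/576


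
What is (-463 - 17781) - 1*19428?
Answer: -37672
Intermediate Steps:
(-463 - 17781) - 1*19428 = -18244 - 19428 = -37672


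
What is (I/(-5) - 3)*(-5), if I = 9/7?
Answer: 114/7 ≈ 16.286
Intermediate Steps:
I = 9/7 (I = 9*(⅐) = 9/7 ≈ 1.2857)
(I/(-5) - 3)*(-5) = ((9/7)/(-5) - 3)*(-5) = ((9/7)*(-⅕) - 3)*(-5) = (-9/35 - 3)*(-5) = -114/35*(-5) = 114/7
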